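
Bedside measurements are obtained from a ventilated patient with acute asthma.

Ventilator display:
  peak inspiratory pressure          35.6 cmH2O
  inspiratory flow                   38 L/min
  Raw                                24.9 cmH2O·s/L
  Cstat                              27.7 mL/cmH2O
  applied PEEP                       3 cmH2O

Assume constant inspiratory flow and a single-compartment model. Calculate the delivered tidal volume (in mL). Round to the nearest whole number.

Flow: 38 L/min ÷ 60 = 0.6333 L/s.
Equation of motion (constant flow): PIP = Vt/C + R·V̇ + PEEP.
Vt/C = PIP − R·V̇ − PEEP = 35.6 − 15.769 − 3 = 16.831 cmH2O.
Vt = C × 16.831 = 27.7 × 16.831 = 466.22 mL.

466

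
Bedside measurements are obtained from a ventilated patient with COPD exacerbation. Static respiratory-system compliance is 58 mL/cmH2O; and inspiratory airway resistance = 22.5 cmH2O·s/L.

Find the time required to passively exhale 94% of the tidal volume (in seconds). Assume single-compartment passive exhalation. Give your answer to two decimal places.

τ = R × C = 22.5 × 58 mL/cmH2O = 22.5 × 0.058 L/cmH2O = 1.305 s.
Exhaled fraction f = 1 − e^(−t/τ) → t = −τ·ln(1 − f) = −1.305·ln(0.06) = 3.672 s.

3.67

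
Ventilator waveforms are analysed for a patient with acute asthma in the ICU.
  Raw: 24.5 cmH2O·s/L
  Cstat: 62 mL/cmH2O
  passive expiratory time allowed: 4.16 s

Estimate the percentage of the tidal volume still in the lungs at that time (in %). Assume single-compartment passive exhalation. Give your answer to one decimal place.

τ = R × C = 24.5 × 62 mL/cmH2O = 24.5 × 0.062 L/cmH2O = 1.519 s.
Passive exhalation: V(t)/V₀ = e^(−t/τ) = e^(−4.16/1.519) = 0.06466.
Fraction remaining = 0.06466 → 6.466%.

6.5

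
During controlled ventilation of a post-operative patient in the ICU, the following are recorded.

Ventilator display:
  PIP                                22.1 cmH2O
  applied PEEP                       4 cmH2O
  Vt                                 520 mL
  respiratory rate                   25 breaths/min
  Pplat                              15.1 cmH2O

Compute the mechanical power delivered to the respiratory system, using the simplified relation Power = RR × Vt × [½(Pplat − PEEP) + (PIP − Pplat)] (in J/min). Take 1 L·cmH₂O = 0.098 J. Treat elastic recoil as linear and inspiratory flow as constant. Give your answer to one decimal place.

Per-breath work = Vt × [½(Pplat−PEEP) + (PIP−Pplat)] = 0.520 × [0.5×11.1 + 7.0] = 0.520 × 12.55 = 6.526 L·cmH2O.
Power = 25 × 6.526 = 163.15 L·cmH2O/min.
× 0.098 J/(L·cmH2O) → 15.989 J/min.

16.0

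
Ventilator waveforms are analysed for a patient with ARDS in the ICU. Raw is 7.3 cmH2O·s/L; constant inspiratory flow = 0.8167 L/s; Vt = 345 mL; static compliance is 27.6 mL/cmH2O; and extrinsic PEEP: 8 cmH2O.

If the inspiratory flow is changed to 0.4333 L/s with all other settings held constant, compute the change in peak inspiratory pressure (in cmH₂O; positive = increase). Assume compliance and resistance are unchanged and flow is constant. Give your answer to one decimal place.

PIP = Vt/C + R·V̇ + PEEP (constant-flow equation of motion).
Only the resistive term changes: ΔPIP = R × ΔV̇ = 7.3 × (0.4333 − 0.8167) = 7.3 × -0.3834 = -2.799 cmH2O.

-2.8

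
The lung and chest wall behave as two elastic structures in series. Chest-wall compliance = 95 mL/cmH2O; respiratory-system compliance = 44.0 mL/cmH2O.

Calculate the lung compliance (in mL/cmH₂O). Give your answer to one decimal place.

1/CL = 1/Crs − 1/Ccw.
1/CL = 1/44.0 − 1/95 = 0.0122.
CL = 81.967 mL/cmH2O.

82.0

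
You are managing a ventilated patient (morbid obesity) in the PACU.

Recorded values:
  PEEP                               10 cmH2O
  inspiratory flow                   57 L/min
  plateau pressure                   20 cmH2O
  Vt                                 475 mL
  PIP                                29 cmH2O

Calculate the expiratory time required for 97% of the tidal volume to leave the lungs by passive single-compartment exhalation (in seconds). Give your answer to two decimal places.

1.58

Flow: 57 L/min ÷ 60 = 0.95 L/s.
R = (PIP − Pplat)/V̇ = (29 − 20) / 0.95 = 9.0/0.95 = 9.474 cmH2O·s/L.
C = Vt/(Pplat − PEEP) = 475.0 / (20 − 10) = 475.0/10.0 = 47.5 mL/cmH2O.
τ = R × C = 9.474 × 0.0475 L/cmH2O = 0.45 s.
t = −τ·ln(1 − 0.97) = −0.45·ln(0.03) = 1.578 s.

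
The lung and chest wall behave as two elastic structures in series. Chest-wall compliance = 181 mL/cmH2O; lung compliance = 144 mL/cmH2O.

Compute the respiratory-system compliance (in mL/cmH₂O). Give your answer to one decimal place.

Lung and chest wall are elastances in series: 1/Crs = 1/CL + 1/Ccw.
1/Crs = 1/144 + 1/181 = 0.01247.
Crs = 80.192 mL/cmH2O.

80.2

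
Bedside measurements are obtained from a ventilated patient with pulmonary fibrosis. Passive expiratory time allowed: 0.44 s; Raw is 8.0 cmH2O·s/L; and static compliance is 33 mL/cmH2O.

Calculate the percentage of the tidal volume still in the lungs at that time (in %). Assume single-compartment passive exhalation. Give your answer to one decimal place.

τ = R × C = 8.0 × 33 mL/cmH2O = 8.0 × 0.033 L/cmH2O = 0.264 s.
Passive exhalation: V(t)/V₀ = e^(−t/τ) = e^(−0.44/0.264) = 0.1889.
Fraction remaining = 0.1889 → 18.89%.

18.9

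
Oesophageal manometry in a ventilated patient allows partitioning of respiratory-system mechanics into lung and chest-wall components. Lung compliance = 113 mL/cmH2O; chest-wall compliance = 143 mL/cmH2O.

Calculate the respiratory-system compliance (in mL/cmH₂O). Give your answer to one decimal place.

Lung and chest wall are elastances in series: 1/Crs = 1/CL + 1/Ccw.
1/Crs = 1/113 + 1/143 = 0.01584.
Crs = 63.131 mL/cmH2O.

63.1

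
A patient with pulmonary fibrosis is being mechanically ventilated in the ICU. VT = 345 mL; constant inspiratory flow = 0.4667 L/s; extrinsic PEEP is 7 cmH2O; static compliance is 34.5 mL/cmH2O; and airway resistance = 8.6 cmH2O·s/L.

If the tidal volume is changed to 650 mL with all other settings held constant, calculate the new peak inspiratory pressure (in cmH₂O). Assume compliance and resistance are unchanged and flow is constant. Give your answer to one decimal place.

PIP = Vt/C + R·V̇ + PEEP (constant-flow equation of motion).
Only the elastic term changes: ΔPIP = ΔVt / C = (650 − 345) / 34.5 = 8.841 cmH2O.
Original PIP = 345/34.5 + 8.6×0.4667 + 7 = 21.014 cmH2O; new PIP = 21.014 + (8.841) = 29.855 cmH2O.

29.9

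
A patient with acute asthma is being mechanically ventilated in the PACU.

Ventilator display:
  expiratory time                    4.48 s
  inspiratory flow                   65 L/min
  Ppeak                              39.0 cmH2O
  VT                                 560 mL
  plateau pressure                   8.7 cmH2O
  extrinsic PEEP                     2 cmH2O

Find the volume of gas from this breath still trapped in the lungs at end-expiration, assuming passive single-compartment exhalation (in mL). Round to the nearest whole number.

82

Flow: 65 L/min ÷ 60 = 1.0833 L/s.
R = (PIP − Pplat)/V̇ = (39.0 − 8.7) / 1.0833 = 30.3/1.0833 = 27.97 cmH2O·s/L.
C = Vt/(Pplat − PEEP) = 560.0 / (8.7 − 2) = 560.0/6.7 = 83.582 mL/cmH2O.
τ = R × C = 27.97 × 0.08358 L/cmH2O = 2.338 s.
Fraction remaining = e^(−Te/τ) = e^(−4.48/2.338) = 0.1472.
Trapped volume = 560.0 × 0.1472 = 82.432 mL.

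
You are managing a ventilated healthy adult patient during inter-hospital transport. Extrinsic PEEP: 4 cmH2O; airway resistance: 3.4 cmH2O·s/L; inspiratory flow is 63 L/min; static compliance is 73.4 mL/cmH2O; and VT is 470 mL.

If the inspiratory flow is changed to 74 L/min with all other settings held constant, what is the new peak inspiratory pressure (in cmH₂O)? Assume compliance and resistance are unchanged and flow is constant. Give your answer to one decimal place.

14.6

Flow: 63 L/min ÷ 60 = 1.05 L/s.
New flow: 74 L/min ÷ 60 = 1.2333 L/s.
PIP = Vt/C + R·V̇ + PEEP (constant-flow equation of motion).
Only the resistive term changes: ΔPIP = R × ΔV̇ = 3.4 × (1.2333 − 1.05) = 3.4 × 0.1833 = 0.6232 cmH2O.
Original PIP = 470/73.4 + 3.4×1.05 + 4 = 13.973 cmH2O; new PIP = 13.973 + (0.6232) = 14.596 cmH2O.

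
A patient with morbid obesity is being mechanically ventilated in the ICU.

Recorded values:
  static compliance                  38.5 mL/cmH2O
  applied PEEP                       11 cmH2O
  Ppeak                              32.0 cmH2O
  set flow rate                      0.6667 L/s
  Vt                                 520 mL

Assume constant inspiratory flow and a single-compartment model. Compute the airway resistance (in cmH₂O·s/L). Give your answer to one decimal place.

Equation of motion (constant flow): PIP = Vt/C + R·V̇ + PEEP.
R·V̇ = PIP − Vt/C − PEEP = 32.0 − 520/38.5 − 11 = 32.0 − 13.506 − 11 = 7.494 cmH2O.
R = 7.494 / 0.6667 = 11.24 cmH2O·s/L.

11.2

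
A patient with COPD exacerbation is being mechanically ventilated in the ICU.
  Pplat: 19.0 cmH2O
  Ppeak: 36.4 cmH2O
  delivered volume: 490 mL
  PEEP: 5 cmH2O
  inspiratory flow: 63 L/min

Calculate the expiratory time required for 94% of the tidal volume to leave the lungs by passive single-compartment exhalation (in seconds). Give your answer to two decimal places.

1.63

Flow: 63 L/min ÷ 60 = 1.05 L/s.
R = (PIP − Pplat)/V̇ = (36.4 − 19.0) / 1.05 = 17.4/1.05 = 16.571 cmH2O·s/L.
C = Vt/(Pplat − PEEP) = 490.0 / (19.0 − 5) = 490.0/14.0 = 35.0 mL/cmH2O.
τ = R × C = 16.571 × 0.035 L/cmH2O = 0.58 s.
t = −τ·ln(1 − 0.94) = −0.58·ln(0.06) = 1.632 s.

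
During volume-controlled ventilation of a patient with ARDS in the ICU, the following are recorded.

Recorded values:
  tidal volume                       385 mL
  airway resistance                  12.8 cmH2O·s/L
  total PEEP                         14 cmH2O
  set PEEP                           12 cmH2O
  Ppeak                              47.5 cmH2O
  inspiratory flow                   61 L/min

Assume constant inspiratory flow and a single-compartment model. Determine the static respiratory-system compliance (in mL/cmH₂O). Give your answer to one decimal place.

18.8

Flow: 61 L/min ÷ 60 = 1.0167 L/s.
Total PEEP = 14 cmH2O (set 12 + intrinsic 2); this is the baseline alveolar pressure.
Equation of motion (constant flow): PIP = Vt/C + R·V̇ + PEEP.
Vt/C = PIP − R·V̇ − PEEP = 47.5 − 12.8×1.0167 − 14 = 47.5 − 13.014 − 14 = 20.486 cmH2O.
C = Vt / 20.486 = 385 / 20.486 = 18.793 mL/cmH2O.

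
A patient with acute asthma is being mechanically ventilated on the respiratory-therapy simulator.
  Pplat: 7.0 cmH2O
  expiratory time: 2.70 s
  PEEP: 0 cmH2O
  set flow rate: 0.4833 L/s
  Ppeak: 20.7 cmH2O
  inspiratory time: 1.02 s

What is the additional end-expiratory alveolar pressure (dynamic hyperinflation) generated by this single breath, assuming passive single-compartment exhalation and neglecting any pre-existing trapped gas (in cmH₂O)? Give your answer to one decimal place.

1.8

Vt = flow × Ti = 0.4833 L/s × 1.02 s × 1000 mL/L = 492.97 mL.
R = (PIP − Pplat)/V̇ = (20.7 − 7.0) / 0.4833 = 13.7/0.4833 = 28.347 cmH2O·s/L.
C = Vt/(Pplat − PEEP) = 492.97 / (7.0 − 0) = 492.97/7.0 = 70.424 mL/cmH2O.
τ = R × C = 28.347 × 0.07042 L/cmH2O = 1.996 s.
Fraction remaining = e^(−Te/τ) = e^(−2.70/1.996) = 0.2585; trapped volume = 492.97 × 0.2585 = 127.43 mL.
Additional alveolar pressure from trapping ≈ V_trapped / C = 127.43 / 70.424 = 1.809 cmH2O.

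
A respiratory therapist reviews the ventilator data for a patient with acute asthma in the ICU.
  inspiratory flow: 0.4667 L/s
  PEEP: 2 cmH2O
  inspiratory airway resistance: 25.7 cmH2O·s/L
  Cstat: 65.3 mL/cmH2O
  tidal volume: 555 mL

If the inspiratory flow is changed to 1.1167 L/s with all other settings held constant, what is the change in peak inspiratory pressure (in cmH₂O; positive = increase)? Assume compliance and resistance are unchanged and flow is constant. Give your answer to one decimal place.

16.7

PIP = Vt/C + R·V̇ + PEEP (constant-flow equation of motion).
Only the resistive term changes: ΔPIP = R × ΔV̇ = 25.7 × (1.1167 − 0.4667) = 25.7 × 0.65 = 16.705 cmH2O.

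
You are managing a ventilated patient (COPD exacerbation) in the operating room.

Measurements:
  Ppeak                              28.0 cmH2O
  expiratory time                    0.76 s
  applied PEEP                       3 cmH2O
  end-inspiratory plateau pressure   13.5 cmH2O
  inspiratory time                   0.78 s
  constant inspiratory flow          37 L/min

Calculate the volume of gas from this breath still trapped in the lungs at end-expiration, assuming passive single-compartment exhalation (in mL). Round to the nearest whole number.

238

Flow: 37 L/min ÷ 60 = 0.6167 L/s.
Vt = flow × Ti = 0.6167 L/s × 0.78 s × 1000 mL/L = 481.03 mL.
R = (PIP − Pplat)/V̇ = (28.0 − 13.5) / 0.6167 = 14.5/0.6167 = 23.512 cmH2O·s/L.
C = Vt/(Pplat − PEEP) = 481.03 / (13.5 − 3) = 481.03/10.5 = 45.812 mL/cmH2O.
τ = R × C = 23.512 × 0.04581 L/cmH2O = 1.077 s.
Fraction remaining = e^(−Te/τ) = e^(−0.76/1.077) = 0.4938.
Trapped volume = 481.03 × 0.4938 = 237.53 mL.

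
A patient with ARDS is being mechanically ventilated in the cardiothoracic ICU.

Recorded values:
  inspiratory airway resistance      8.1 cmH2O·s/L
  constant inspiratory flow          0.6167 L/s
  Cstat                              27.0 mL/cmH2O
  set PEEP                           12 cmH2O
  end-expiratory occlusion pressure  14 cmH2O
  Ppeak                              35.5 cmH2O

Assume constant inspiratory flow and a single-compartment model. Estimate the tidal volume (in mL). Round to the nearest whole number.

446

Total PEEP = 14 cmH2O (set 12 + intrinsic 2); this is the baseline alveolar pressure.
Equation of motion (constant flow): PIP = Vt/C + R·V̇ + PEEP.
Vt/C = PIP − R·V̇ − PEEP = 35.5 − 4.995 − 14 = 16.505 cmH2O.
Vt = C × 16.505 = 27.0 × 16.505 = 445.64 mL.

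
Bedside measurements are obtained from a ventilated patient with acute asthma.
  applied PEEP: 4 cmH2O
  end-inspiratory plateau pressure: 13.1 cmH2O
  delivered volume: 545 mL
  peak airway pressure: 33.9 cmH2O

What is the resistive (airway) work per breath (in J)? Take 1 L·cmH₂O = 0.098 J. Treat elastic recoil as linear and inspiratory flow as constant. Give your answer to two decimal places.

1.11

With constant inspiratory flow the resistive pressure is constant at PIP − Pplat = 33.9 − 13.1 = 20.8 cmH2O, so resistive work = 20.8 × 0.545 = 11.336 L·cmH2O.
× 0.098 J/(L·cmH2O) → 1.111 J.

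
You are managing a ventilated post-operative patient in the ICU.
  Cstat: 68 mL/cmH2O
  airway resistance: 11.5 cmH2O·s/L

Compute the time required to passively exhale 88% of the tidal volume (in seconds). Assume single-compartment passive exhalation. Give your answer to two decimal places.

τ = R × C = 11.5 × 68 mL/cmH2O = 11.5 × 0.068 L/cmH2O = 0.782 s.
Exhaled fraction f = 1 − e^(−t/τ) → t = −τ·ln(1 − f) = −0.782·ln(0.12) = 1.658 s.

1.66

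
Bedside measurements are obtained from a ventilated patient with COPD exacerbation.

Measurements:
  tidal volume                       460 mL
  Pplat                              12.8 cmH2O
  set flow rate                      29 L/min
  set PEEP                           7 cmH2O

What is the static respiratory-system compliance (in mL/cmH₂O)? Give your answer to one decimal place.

Cstat = Vt / (Pplat − PEEP) = 460 / (12.8 − 7) = 460 / 5.8 = 79.31 mL/cmH2O.

79.3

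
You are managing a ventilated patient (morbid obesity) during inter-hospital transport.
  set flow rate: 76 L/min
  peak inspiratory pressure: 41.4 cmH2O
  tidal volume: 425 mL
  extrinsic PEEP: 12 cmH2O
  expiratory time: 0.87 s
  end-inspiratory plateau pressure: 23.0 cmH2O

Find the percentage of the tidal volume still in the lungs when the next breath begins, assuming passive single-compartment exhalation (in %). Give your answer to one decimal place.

21.2

Flow: 76 L/min ÷ 60 = 1.2667 L/s.
R = (PIP − Pplat)/V̇ = (41.4 − 23.0) / 1.2667 = 18.4/1.2667 = 14.526 cmH2O·s/L.
C = Vt/(Pplat − PEEP) = 425.0 / (23.0 − 12) = 425.0/11.0 = 38.636 mL/cmH2O.
τ = R × C = 14.526 × 0.03864 L/cmH2O = 0.5613 s.
Fraction remaining at end-expiration = e^(−Te/τ) = e^(−0.87/0.5613) = 0.2123 → 21.23%.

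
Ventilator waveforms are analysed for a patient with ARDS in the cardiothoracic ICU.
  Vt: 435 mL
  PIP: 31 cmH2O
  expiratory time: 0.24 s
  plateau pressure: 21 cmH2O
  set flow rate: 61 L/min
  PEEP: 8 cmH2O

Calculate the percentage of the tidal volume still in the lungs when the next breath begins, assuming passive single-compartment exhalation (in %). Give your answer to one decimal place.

Flow: 61 L/min ÷ 60 = 1.0167 L/s.
R = (PIP − Pplat)/V̇ = (31 − 21) / 1.0167 = 10.0/1.0167 = 9.836 cmH2O·s/L.
C = Vt/(Pplat − PEEP) = 435.0 / (21 − 8) = 435.0/13.0 = 33.462 mL/cmH2O.
τ = R × C = 9.836 × 0.03346 L/cmH2O = 0.3291 s.
Fraction remaining at end-expiration = e^(−Te/τ) = e^(−0.24/0.3291) = 0.4823 → 48.23%.

48.2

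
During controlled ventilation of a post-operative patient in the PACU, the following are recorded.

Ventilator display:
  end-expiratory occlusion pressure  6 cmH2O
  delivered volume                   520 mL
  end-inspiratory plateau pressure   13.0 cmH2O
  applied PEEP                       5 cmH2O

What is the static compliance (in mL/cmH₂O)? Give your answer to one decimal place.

End-expiratory occlusion gives total PEEP = 6 cmH2O (intrinsic PEEP = 6 − 5 = 1). Use total PEEP for the elastic gradient.
Cstat = Vt / (Pplat − PEEPtotal) = 520 / (13.0 − 6) = 520 / 7.0 = 74.286 mL/cmH2O.

74.3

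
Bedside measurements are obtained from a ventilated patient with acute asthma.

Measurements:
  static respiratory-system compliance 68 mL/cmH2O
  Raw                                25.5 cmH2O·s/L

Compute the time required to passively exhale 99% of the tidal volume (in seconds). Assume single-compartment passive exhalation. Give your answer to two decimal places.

7.99

τ = R × C = 25.5 × 68 mL/cmH2O = 25.5 × 0.068 L/cmH2O = 1.734 s.
Exhaled fraction f = 1 − e^(−t/τ) → t = −τ·ln(1 − f) = −1.734·ln(0.01) = 7.985 s.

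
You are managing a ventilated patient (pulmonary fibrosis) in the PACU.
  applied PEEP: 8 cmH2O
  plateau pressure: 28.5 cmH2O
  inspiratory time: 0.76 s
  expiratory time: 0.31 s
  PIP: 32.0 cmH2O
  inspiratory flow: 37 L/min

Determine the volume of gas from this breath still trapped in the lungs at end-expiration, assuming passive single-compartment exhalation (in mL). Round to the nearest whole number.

43

Flow: 37 L/min ÷ 60 = 0.6167 L/s.
Vt = flow × Ti = 0.6167 L/s × 0.76 s × 1000 mL/L = 468.69 mL.
R = (PIP − Pplat)/V̇ = (32.0 − 28.5) / 0.6167 = 3.5/0.6167 = 5.675 cmH2O·s/L.
C = Vt/(Pplat − PEEP) = 468.69 / (28.5 − 8) = 468.69/20.5 = 22.863 mL/cmH2O.
τ = R × C = 5.675 × 0.02286 L/cmH2O = 0.1297 s.
Fraction remaining = e^(−Te/τ) = e^(−0.31/0.1297) = 0.09162.
Trapped volume = 468.69 × 0.09162 = 42.941 mL.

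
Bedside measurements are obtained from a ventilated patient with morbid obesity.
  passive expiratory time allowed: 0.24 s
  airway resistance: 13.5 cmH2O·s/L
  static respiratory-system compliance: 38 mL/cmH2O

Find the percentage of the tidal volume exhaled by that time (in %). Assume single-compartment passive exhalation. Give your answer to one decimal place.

τ = R × C = 13.5 × 38 mL/cmH2O = 13.5 × 0.038 L/cmH2O = 0.513 s.
Passive exhalation: V(t)/V₀ = e^(−t/τ) = e^(−0.24/0.513) = 0.6264.
Fraction exhaled = 1 − 0.6264 = 0.3736 → 37.36%.

37.4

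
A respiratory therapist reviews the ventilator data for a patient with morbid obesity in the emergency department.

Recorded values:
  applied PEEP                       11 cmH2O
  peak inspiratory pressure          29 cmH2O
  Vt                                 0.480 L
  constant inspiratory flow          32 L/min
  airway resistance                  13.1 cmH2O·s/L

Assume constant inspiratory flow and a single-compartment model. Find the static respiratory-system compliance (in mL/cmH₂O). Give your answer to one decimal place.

43.6

Flow: 32 L/min ÷ 60 = 0.5333 L/s.
Equation of motion (constant flow): PIP = Vt/C + R·V̇ + PEEP.
Vt/C = PIP − R·V̇ − PEEP = 29 − 13.1×0.5333 − 11 = 29 − 6.986 − 11 = 11.014 cmH2O.
C = Vt / 11.014 = 480 / 11.014 = 43.581 mL/cmH2O.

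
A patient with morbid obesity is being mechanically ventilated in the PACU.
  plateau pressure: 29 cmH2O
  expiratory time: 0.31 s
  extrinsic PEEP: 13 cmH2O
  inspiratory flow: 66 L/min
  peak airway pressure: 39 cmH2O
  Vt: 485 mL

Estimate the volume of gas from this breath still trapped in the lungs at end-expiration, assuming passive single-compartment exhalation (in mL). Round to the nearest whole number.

157

Flow: 66 L/min ÷ 60 = 1.1 L/s.
R = (PIP − Pplat)/V̇ = (39 − 29) / 1.1 = 10.0/1.1 = 9.091 cmH2O·s/L.
C = Vt/(Pplat − PEEP) = 485.0 / (29 − 13) = 485.0/16.0 = 30.313 mL/cmH2O.
τ = R × C = 9.091 × 0.03031 L/cmH2O = 0.2755 s.
Fraction remaining = e^(−Te/τ) = e^(−0.31/0.2755) = 0.3246.
Trapped volume = 485.0 × 0.3246 = 157.43 mL.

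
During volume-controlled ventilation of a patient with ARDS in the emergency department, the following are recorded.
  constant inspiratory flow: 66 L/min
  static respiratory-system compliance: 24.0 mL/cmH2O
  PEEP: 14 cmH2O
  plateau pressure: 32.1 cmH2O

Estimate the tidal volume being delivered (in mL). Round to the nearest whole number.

434

Vt = Cstat × (Pplat − PEEP) = 24.0 × (32.1 − 14) = 24.0 × 18.1 = 434.4 mL.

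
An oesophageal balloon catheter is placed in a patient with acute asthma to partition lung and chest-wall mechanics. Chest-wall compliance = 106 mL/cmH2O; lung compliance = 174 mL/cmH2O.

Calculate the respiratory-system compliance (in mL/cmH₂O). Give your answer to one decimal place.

Lung and chest wall are elastances in series: 1/Crs = 1/CL + 1/Ccw.
1/Crs = 1/174 + 1/106 = 0.01518.
Crs = 65.876 mL/cmH2O.

65.9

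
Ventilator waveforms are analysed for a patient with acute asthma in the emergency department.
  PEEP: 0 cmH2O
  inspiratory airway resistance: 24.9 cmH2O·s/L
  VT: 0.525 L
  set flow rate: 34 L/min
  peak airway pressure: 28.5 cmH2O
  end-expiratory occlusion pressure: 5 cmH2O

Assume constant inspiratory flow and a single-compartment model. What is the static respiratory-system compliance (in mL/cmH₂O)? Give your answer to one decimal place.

Flow: 34 L/min ÷ 60 = 0.5667 L/s.
Total PEEP = 5 cmH2O (set 0 + intrinsic 5); this is the baseline alveolar pressure.
Equation of motion (constant flow): PIP = Vt/C + R·V̇ + PEEP.
Vt/C = PIP − R·V̇ − PEEP = 28.5 − 24.9×0.5667 − 5 = 28.5 − 14.111 − 5 = 9.389 cmH2O.
C = Vt / 9.389 = 525 / 9.389 = 55.916 mL/cmH2O.

55.9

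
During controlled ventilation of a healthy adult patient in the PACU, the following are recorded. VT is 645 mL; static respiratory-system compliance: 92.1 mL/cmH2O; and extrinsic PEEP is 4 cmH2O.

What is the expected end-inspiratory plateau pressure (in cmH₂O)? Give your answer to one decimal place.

11.0

Pplat = PEEP + Vt / Cstat = 4 + 645 / 92.1 = 4 + 7.003 = 11.003 cmH2O.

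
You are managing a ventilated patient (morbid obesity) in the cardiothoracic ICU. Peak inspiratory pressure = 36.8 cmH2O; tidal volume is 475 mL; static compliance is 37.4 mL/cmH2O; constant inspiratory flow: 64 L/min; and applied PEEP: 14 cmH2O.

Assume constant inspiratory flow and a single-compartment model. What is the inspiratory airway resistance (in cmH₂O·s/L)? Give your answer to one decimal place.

9.5

Flow: 64 L/min ÷ 60 = 1.0667 L/s.
Equation of motion (constant flow): PIP = Vt/C + R·V̇ + PEEP.
R·V̇ = PIP − Vt/C − PEEP = 36.8 − 475/37.4 − 14 = 36.8 − 12.701 − 14 = 10.099 cmH2O.
R = 10.099 / 1.0667 = 9.468 cmH2O·s/L.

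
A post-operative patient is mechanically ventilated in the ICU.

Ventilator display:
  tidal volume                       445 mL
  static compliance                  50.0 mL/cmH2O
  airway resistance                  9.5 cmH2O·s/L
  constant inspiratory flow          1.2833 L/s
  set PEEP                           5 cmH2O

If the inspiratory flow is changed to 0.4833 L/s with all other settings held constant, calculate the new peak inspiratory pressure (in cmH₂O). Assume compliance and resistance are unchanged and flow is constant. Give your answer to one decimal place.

18.5

PIP = Vt/C + R·V̇ + PEEP (constant-flow equation of motion).
Only the resistive term changes: ΔPIP = R × ΔV̇ = 9.5 × (0.4833 − 1.2833) = 9.5 × -0.8 = -7.6 cmH2O.
Original PIP = 445/50.0 + 9.5×1.2833 + 5 = 26.091 cmH2O; new PIP = 26.091 + (-7.6) = 18.491 cmH2O.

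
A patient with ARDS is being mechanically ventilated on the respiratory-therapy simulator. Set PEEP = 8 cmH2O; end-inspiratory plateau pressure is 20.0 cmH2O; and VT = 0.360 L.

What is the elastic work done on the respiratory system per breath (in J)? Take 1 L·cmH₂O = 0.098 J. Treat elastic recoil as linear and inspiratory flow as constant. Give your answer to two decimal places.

Elastic work ≈ ½ × (Pplat − PEEP) × Vt = 0.5 × (20.0 − 8) × 0.360 L = 0.5 × 12.0 × 0.360 = 2.16 L·cmH2O.
× 0.098 J/(L·cmH2O) → 0.2117 J.

0.21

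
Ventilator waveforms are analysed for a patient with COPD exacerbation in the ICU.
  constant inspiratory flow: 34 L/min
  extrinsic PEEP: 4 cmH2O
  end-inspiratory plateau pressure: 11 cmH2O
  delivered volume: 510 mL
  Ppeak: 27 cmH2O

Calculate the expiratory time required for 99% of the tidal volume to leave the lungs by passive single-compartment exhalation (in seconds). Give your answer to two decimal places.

9.47

Flow: 34 L/min ÷ 60 = 0.5667 L/s.
R = (PIP − Pplat)/V̇ = (27 − 11) / 0.5667 = 16.0/0.5667 = 28.234 cmH2O·s/L.
C = Vt/(Pplat − PEEP) = 510.0 / (11 − 4) = 510.0/7.0 = 72.857 mL/cmH2O.
τ = R × C = 28.234 × 0.07286 L/cmH2O = 2.057 s.
t = −τ·ln(1 − 0.99) = −2.057·ln(0.01) = 9.473 s.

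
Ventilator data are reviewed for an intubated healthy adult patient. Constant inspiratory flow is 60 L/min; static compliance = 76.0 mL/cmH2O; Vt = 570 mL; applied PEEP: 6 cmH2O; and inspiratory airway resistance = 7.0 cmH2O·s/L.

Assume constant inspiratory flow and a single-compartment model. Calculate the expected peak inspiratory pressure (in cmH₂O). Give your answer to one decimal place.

Flow: 60 L/min ÷ 60 = 1 L/s.
Equation of motion (constant flow): PIP = Vt/C + R·V̇ + PEEP.
PIP = 570/76.0 + 7.0×1 + 6 = 7.5 + 7.0 + 6 = 20.5 cmH2O.

20.5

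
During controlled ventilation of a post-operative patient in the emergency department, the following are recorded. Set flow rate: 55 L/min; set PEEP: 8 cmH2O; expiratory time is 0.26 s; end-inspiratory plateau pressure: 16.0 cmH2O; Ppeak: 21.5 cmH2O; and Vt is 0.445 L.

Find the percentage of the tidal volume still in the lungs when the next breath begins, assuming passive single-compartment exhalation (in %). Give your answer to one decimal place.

45.9

Flow: 55 L/min ÷ 60 = 0.9167 L/s.
R = (PIP − Pplat)/V̇ = (21.5 − 16.0) / 0.9167 = 5.5/0.9167 = 6.0 cmH2O·s/L.
C = Vt/(Pplat − PEEP) = 445.0 / (16.0 − 8) = 445.0/8.0 = 55.625 mL/cmH2O.
τ = R × C = 6.0 × 0.05563 L/cmH2O = 0.3338 s.
Fraction remaining at end-expiration = e^(−Te/τ) = e^(−0.26/0.3338) = 0.4589 → 45.89%.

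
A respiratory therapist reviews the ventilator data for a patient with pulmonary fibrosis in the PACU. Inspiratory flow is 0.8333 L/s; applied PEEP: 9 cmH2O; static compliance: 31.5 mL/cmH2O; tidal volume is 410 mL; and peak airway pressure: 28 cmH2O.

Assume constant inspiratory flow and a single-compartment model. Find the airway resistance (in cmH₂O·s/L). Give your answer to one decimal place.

Equation of motion (constant flow): PIP = Vt/C + R·V̇ + PEEP.
R·V̇ = PIP − Vt/C − PEEP = 28 − 410/31.5 − 9 = 28 − 13.016 − 9 = 5.984 cmH2O.
R = 5.984 / 0.8333 = 7.181 cmH2O·s/L.

7.2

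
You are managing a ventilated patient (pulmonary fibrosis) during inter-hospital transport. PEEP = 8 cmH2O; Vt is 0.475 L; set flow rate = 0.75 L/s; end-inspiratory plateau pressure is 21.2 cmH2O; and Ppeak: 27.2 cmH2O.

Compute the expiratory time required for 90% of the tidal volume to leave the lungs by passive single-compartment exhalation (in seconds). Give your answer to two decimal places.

0.66

R = (PIP − Pplat)/V̇ = (27.2 − 21.2) / 0.75 = 6.0/0.75 = 8.0 cmH2O·s/L.
C = Vt/(Pplat − PEEP) = 475.0 / (21.2 − 8) = 475.0/13.2 = 35.985 mL/cmH2O.
τ = R × C = 8.0 × 0.03599 L/cmH2O = 0.2879 s.
t = −τ·ln(1 − 0.90) = −0.2879·ln(0.1) = 0.6629 s.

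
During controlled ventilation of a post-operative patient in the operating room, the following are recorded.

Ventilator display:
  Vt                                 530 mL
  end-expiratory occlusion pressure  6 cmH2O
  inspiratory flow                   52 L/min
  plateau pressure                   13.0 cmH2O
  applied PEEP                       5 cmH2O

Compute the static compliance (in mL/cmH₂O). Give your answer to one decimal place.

75.7

End-expiratory occlusion gives total PEEP = 6 cmH2O (intrinsic PEEP = 6 − 5 = 1). Use total PEEP for the elastic gradient.
Cstat = Vt / (Pplat − PEEPtotal) = 530 / (13.0 − 6) = 530 / 7.0 = 75.714 mL/cmH2O.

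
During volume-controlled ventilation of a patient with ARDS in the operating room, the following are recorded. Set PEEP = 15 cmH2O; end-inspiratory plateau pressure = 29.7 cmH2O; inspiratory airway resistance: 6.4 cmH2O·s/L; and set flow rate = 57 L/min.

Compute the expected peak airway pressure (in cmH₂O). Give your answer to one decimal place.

35.8

Flow: 57 L/min ÷ 60 = 0.95 L/s.
PIP = Pplat + Raw × flow = 29.7 + 6.4 × 0.95 = 29.7 + 6.08 = 35.78 cmH2O.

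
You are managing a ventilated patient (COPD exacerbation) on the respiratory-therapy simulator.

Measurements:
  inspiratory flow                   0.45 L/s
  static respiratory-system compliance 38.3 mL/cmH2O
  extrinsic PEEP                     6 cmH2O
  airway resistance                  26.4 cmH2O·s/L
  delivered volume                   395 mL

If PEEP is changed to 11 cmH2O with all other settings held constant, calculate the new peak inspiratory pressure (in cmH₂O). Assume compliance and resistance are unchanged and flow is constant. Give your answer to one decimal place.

PIP = Vt/C + R·V̇ + PEEP (constant-flow equation of motion).
Only the baseline term changes: ΔPIP = ΔPEEP = 11 − 6 = 5.0 cmH2O.
Original PIP = 395/38.3 + 26.4×0.45 + 6 = 28.193 cmH2O; new PIP = 28.193 + (5.0) = 33.193 cmH2O.

33.2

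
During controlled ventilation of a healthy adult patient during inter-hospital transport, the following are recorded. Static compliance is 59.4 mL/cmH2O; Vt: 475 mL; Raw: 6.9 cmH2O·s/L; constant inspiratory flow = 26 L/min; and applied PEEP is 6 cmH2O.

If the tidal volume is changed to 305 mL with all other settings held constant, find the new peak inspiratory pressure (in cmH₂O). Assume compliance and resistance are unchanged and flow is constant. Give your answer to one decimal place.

Flow: 26 L/min ÷ 60 = 0.4333 L/s.
PIP = Vt/C + R·V̇ + PEEP (constant-flow equation of motion).
Only the elastic term changes: ΔPIP = ΔVt / C = (305 − 475) / 59.4 = -2.862 cmH2O.
Original PIP = 475/59.4 + 6.9×0.4333 + 6 = 16.986 cmH2O; new PIP = 16.986 + (-2.862) = 14.124 cmH2O.

14.1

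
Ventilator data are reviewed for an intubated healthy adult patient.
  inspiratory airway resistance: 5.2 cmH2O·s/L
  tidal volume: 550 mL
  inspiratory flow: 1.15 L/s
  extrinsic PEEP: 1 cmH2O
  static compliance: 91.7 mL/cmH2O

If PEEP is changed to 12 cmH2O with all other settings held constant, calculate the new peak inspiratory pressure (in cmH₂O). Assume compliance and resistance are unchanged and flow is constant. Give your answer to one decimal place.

PIP = Vt/C + R·V̇ + PEEP (constant-flow equation of motion).
Only the baseline term changes: ΔPIP = ΔPEEP = 12 − 1 = 11.0 cmH2O.
Original PIP = 550/91.7 + 5.2×1.15 + 1 = 12.978 cmH2O; new PIP = 12.978 + (11.0) = 23.978 cmH2O.

24.0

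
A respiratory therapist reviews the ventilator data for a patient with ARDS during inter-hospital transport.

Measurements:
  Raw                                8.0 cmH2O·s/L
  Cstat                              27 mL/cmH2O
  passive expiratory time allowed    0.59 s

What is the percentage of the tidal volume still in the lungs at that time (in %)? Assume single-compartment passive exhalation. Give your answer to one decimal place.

6.5

τ = R × C = 8.0 × 27 mL/cmH2O = 8.0 × 0.027 L/cmH2O = 0.216 s.
Passive exhalation: V(t)/V₀ = e^(−t/τ) = e^(−0.59/0.216) = 0.06512.
Fraction remaining = 0.06512 → 6.512%.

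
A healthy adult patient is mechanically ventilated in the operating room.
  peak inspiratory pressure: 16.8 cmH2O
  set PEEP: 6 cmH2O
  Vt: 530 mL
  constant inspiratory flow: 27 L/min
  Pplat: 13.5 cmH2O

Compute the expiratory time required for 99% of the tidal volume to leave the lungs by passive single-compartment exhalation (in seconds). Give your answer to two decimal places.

Flow: 27 L/min ÷ 60 = 0.45 L/s.
R = (PIP − Pplat)/V̇ = (16.8 − 13.5) / 0.45 = 3.3/0.45 = 7.333 cmH2O·s/L.
C = Vt/(Pplat − PEEP) = 530.0 / (13.5 − 6) = 530.0/7.5 = 70.667 mL/cmH2O.
τ = R × C = 7.333 × 0.07067 L/cmH2O = 0.5182 s.
t = −τ·ln(1 − 0.99) = −0.5182·ln(0.01) = 2.386 s.

2.39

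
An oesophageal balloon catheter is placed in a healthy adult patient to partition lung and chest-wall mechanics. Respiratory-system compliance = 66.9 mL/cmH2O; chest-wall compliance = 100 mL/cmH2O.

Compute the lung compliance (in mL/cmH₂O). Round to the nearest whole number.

1/CL = 1/Crs − 1/Ccw.
1/CL = 1/66.9 − 1/100 = 0.004948.
CL = 202.1 mL/cmH2O.

202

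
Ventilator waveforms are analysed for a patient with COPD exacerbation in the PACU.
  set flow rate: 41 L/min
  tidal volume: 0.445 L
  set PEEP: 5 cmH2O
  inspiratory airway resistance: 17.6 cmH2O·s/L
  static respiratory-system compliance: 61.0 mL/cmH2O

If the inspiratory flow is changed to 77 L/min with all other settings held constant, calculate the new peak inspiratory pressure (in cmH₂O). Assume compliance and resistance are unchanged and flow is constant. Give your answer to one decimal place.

Flow: 41 L/min ÷ 60 = 0.6833 L/s.
New flow: 77 L/min ÷ 60 = 1.2833 L/s.
PIP = Vt/C + R·V̇ + PEEP (constant-flow equation of motion).
Only the resistive term changes: ΔPIP = R × ΔV̇ = 17.6 × (1.2833 − 0.6833) = 17.6 × 0.6 = 10.56 cmH2O.
Original PIP = 445/61.0 + 17.6×0.6833 + 5 = 24.321 cmH2O; new PIP = 24.321 + (10.56) = 34.881 cmH2O.

34.9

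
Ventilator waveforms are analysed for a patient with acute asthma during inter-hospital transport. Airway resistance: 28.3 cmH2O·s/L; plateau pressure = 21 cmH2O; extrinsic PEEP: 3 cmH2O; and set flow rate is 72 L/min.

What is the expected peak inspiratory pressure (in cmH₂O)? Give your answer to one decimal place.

Flow: 72 L/min ÷ 60 = 1.2 L/s.
PIP = Pplat + Raw × flow = 21 + 28.3 × 1.2 = 21 + 33.96 = 54.96 cmH2O.

55.0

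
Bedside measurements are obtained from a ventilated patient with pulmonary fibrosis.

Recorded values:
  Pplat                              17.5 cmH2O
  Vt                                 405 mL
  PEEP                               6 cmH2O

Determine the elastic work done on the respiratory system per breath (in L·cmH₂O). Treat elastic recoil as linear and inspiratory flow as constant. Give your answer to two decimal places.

Elastic work ≈ ½ × (Pplat − PEEP) × Vt = 0.5 × (17.5 − 6) × 0.405 L = 0.5 × 11.5 × 0.405 = 2.329 L·cmH2O.

2.33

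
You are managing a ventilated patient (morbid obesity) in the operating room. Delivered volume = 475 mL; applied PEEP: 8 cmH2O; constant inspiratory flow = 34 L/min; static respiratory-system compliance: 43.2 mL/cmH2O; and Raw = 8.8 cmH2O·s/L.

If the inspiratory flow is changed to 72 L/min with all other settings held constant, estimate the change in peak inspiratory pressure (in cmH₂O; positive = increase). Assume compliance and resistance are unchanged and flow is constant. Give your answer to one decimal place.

5.6

Flow: 34 L/min ÷ 60 = 0.5667 L/s.
New flow: 72 L/min ÷ 60 = 1.2 L/s.
PIP = Vt/C + R·V̇ + PEEP (constant-flow equation of motion).
Only the resistive term changes: ΔPIP = R × ΔV̇ = 8.8 × (1.2 − 0.5667) = 8.8 × 0.6333 = 5.573 cmH2O.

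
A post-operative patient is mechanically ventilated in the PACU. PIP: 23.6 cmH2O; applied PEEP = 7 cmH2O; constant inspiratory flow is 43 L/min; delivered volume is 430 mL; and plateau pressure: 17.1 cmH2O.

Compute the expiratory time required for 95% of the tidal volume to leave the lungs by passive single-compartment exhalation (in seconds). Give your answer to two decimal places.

Flow: 43 L/min ÷ 60 = 0.7167 L/s.
R = (PIP − Pplat)/V̇ = (23.6 − 17.1) / 0.7167 = 6.5/0.7167 = 9.069 cmH2O·s/L.
C = Vt/(Pplat − PEEP) = 430.0 / (17.1 − 7) = 430.0/10.1 = 42.574 mL/cmH2O.
τ = R × C = 9.069 × 0.04257 L/cmH2O = 0.3861 s.
t = −τ·ln(1 − 0.95) = −0.3861·ln(0.05) = 1.157 s.

1.16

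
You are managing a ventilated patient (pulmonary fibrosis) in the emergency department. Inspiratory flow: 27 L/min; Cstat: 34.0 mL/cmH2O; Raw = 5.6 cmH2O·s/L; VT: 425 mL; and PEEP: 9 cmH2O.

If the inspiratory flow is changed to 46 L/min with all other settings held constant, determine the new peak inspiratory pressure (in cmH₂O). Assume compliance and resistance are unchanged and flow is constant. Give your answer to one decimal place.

Flow: 27 L/min ÷ 60 = 0.45 L/s.
New flow: 46 L/min ÷ 60 = 0.7667 L/s.
PIP = Vt/C + R·V̇ + PEEP (constant-flow equation of motion).
Only the resistive term changes: ΔPIP = R × ΔV̇ = 5.6 × (0.7667 − 0.45) = 5.6 × 0.3167 = 1.774 cmH2O.
Original PIP = 425/34.0 + 5.6×0.45 + 9 = 24.02 cmH2O; new PIP = 24.02 + (1.774) = 25.794 cmH2O.

25.8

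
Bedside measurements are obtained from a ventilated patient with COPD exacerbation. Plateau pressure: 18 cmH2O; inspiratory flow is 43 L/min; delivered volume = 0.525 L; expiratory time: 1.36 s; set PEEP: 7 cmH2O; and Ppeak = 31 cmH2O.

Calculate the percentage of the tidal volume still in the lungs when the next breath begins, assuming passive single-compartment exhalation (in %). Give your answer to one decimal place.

Flow: 43 L/min ÷ 60 = 0.7167 L/s.
R = (PIP − Pplat)/V̇ = (31 − 18) / 0.7167 = 13.0/0.7167 = 18.139 cmH2O·s/L.
C = Vt/(Pplat − PEEP) = 525.0 / (18 − 7) = 525.0/11.0 = 47.727 mL/cmH2O.
τ = R × C = 18.139 × 0.04773 L/cmH2O = 0.8658 s.
Fraction remaining at end-expiration = e^(−Te/τ) = e^(−1.36/0.8658) = 0.2079 → 20.79%.

20.8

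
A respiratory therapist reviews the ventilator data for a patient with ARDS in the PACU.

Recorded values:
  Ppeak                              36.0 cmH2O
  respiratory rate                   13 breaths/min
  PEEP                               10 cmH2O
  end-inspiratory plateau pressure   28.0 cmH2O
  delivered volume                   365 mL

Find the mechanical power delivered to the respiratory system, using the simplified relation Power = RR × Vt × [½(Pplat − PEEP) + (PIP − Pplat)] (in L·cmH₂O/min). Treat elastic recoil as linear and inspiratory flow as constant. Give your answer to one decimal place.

Per-breath work = Vt × [½(Pplat−PEEP) + (PIP−Pplat)] = 0.365 × [0.5×18.0 + 8.0] = 0.365 × 17.0 = 6.205 L·cmH2O.
Power = 13 × 6.205 = 80.665 L·cmH2O/min.

80.7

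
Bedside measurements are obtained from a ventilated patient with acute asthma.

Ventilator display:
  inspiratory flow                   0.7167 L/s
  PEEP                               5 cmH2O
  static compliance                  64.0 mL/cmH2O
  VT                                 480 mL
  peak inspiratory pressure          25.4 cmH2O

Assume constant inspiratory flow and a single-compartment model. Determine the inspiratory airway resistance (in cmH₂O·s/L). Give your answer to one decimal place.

18.0

Equation of motion (constant flow): PIP = Vt/C + R·V̇ + PEEP.
R·V̇ = PIP − Vt/C − PEEP = 25.4 − 480/64.0 − 5 = 25.4 − 7.5 − 5 = 12.9 cmH2O.
R = 12.9 / 0.7167 = 17.999 cmH2O·s/L.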